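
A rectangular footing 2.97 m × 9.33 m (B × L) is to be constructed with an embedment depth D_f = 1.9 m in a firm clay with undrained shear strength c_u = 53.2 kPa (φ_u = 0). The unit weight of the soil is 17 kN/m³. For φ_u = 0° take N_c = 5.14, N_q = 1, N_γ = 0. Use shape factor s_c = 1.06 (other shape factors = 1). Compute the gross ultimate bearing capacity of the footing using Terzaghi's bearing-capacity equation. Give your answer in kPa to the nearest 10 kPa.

q_ult ≈ 320 kPa

Effective surcharge at the founding depth q = γ·D_f = 17 × 1.9 = 32.3 kPa.
q_ult = c·N_c·s_c + q·N_q
     = 53.2 × 5.14 × 1.06 + 32.3 × 1
     = 289.85 + 32.3 = 322.15 kPa.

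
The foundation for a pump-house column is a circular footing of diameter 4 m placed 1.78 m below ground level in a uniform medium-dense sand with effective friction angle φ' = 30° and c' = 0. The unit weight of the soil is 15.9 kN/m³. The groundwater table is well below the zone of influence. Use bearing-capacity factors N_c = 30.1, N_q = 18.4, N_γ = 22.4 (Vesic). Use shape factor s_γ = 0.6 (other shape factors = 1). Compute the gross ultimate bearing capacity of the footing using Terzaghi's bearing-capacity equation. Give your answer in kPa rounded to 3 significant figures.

q_ult ≈ 948 kPa

q = γ·D_f = 15.9 × 1.78 = 28.302 kPa.
q·N_q = 28.302 × 18.4 = 520.76 kPa
0.5·γ·B·N_γ·s_γ = 0.5 × 15.9 × 4 × 22.4 × 0.6 = 427.39 kPa
q_ult = 520.76 + 427.39 = 948.15 kPa.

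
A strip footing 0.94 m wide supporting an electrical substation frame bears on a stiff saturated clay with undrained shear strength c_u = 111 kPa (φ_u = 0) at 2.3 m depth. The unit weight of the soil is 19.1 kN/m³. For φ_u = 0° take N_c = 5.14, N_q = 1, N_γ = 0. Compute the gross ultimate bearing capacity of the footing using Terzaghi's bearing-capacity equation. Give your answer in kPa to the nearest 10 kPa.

q_ult ≈ 610 kPa

q = γ·D_f = 19.1 × 2.3 = 43.93 kPa.
c·N_c = 111 × 5.14 = 570.54 kPa
q·N_q = 43.93 × 1 = 43.93 kPa
q_ult = 570.54 + 43.93 = 614.47 kPa.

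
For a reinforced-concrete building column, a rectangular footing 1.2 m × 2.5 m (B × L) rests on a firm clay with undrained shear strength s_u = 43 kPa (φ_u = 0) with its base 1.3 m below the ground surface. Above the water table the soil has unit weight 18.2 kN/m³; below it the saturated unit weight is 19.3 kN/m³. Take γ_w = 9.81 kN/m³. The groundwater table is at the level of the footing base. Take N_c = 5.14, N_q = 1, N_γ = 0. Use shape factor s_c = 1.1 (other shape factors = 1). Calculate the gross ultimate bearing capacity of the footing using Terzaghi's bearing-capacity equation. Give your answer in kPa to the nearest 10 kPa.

q = γ·D_f = 18.2 × 1.3 = 23.66 kPa.
c·N_c·s_c = 43 × 5.14 × 1.1 = 243.12 kPa
q·N_q = 23.66 × 1 = 23.66 kPa
q_ult = 243.12 + 23.66 = 266.78 kPa.

q_ult ≈ 270 kPa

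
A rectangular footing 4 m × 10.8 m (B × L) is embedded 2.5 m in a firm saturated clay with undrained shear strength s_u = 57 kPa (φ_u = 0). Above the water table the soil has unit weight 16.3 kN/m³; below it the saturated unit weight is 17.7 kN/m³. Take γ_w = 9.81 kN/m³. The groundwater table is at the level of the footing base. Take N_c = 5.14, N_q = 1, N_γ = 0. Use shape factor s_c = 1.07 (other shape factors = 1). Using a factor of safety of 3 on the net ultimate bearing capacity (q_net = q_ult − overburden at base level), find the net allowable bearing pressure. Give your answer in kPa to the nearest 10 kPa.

q = γ·D_f = 16.3 × 2.5 = 40.75 kPa.
c·N_c·s_c = 57 × 5.14 × 1.07 = 313.49 kPa
q·N_q = 40.75 × 1 = 40.75 kPa
q_ult = 313.49 + 40.75 = 354.24 kPa.
q_net = 354.24 − 40.75 = 313.49 kPa.
q_all(net) = 313.49 / 3 = 104.5 kPa.

q_all(net) ≈ 100 kPa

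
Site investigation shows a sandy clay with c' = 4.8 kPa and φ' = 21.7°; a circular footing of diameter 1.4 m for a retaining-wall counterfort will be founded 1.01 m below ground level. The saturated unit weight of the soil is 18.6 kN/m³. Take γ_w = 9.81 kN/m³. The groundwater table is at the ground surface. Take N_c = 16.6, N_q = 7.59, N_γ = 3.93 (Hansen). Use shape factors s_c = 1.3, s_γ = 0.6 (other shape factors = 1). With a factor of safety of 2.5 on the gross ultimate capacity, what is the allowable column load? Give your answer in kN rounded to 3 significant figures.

γ' = 18.6 − 9.81 = 8.79 kN/m³ (submerged throughout). q = 8.79 × 1.01 = 8.8779 kPa; the same γ' applies in the ½γBN_γ term.
c·N_c·s_c = 4.8 × 16.6 × 1.3 = 103.58 kPa
q·N_q = 8.8779 × 7.59 = 67.383 kPa
0.5·γ·B·N_γ·s_γ = 0.5 × 8.79 × 1.4 × 3.93 × 0.6 = 14.509 kPa
q_ult = 103.58 + 67.383 + 14.509 = 185.48 kPa.
Gross allowable pressure q_all = 185.48 / 2.5 = 74.19 kPa.
Footing area = 1.5394 m², so allowable column load = 74.19 × 1.5394 = 114.21 kN.

P_all ≈ 114 kN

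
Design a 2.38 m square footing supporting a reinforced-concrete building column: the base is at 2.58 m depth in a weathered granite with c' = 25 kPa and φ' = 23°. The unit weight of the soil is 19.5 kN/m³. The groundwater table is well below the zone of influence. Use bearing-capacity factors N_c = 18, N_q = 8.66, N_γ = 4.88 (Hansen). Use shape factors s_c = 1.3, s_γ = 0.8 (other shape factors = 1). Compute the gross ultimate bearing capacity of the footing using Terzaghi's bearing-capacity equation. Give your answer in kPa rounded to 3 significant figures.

q_ult ≈ 1110 kPa

q = γ·D_f = 19.5 × 2.58 = 50.31 kPa.
c·N_c·s_c = 25 × 18 × 1.3 = 585 kPa
q·N_q = 50.31 × 8.66 = 435.68 kPa
0.5·γ·B·N_γ·s_γ = 0.5 × 19.5 × 2.38 × 4.88 × 0.8 = 90.592 kPa
q_ult = 585 + 435.68 + 90.592 = 1111.3 kPa.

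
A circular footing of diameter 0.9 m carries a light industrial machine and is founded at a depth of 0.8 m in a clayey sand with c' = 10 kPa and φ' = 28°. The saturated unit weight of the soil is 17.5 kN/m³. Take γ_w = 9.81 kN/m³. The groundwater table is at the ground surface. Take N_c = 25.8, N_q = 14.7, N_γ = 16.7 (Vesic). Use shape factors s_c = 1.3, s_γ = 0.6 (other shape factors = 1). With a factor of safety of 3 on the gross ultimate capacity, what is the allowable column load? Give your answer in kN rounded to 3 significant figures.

P_all ≈ 97.7 kN

Water table at ground surface, so effective unit weight γ' = 17.5 − 9.81 = 7.69 kN/m³ is used throughout; overburden q = 7.69 × 0.8 = 6.152 kPa; the same γ' applies in the ½γBN_γ term.
Cohesion term c·N_c·s_c = 10 × 25.8 × 1.3 = 335.4 kPa; surcharge term q·N_q = 6.152 × 14.7 = 90.434 kPa; self-weight term 0.5·γ·B·N_γ·s_γ = 0.5 × 7.69 × 0.9 × 16.7 × 0.6 = 34.674 kPa.
q_ult = 335.4 + 90.434 + 34.674 = 460.51 kPa.
Gross allowable pressure q_all = 460.51 / 3 = 153.5 kPa.
Footing area = 0.6362 m², so allowable column load = 153.5 × 0.6362 = 97.659 kN.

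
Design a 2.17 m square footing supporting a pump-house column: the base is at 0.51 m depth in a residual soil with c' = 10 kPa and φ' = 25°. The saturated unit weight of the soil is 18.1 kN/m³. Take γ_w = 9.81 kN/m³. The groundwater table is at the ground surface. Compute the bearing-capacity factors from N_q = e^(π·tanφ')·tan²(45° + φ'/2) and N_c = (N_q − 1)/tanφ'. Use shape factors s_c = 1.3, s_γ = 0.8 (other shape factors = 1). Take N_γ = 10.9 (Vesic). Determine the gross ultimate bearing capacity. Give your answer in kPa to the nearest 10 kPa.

q_ult ≈ 390 kPa

tan25° = 0.4663, so N_q = e^(π×0.4663)·tan²(57.5°) = 4.327 × 2.464 = 10.66.
N_c = (10.66 − 1)/tan25° = 20.72.
With the water table at the surface the whole profile is submerged: γ' = 18.1 − 9.81 = 8.29 kN/m³, so q = γ'·D_f = 4.2279 kPa; the same γ' applies in the ½γBN_γ term.
q_ult = c·N_c·s_c + q·N_q + 0.5·γ·B·N_γ·s_γ
     = 10 × 20.721 × 1.3 + 4.2279 × 10.662 + 0.5 × 8.29 × 2.17 × 10.9 × 0.8
     = 269.37 + 45.078 + 78.433 = 392.88 kPa.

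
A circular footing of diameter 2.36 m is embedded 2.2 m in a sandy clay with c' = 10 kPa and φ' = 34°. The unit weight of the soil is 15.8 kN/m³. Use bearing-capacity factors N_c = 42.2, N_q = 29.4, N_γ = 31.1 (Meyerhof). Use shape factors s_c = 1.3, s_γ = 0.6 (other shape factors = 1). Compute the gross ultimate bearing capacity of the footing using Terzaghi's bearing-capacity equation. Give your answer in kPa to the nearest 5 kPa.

q_ult ≈ 1920 kPa

Effective surcharge at the founding depth q = γ·D_f = 15.8 × 2.2 = 34.76 kPa.
q_ult = c·N_c·s_c + q·N_q + 0.5·γ·B·N_γ·s_γ
     = 10 × 42.2 × 1.3 + 34.76 × 29.4 + 0.5 × 15.8 × 2.36 × 31.1 × 0.6
     = 548.6 + 1021.9 + 347.9 = 1918.4 kPa.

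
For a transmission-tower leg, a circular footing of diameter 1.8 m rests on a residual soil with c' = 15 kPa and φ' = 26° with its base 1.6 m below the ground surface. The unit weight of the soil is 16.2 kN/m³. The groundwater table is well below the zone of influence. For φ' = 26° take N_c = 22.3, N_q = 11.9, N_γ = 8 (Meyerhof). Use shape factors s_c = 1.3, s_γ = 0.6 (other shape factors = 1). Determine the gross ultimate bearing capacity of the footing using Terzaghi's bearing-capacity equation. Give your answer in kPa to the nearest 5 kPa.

q_ult ≈ 815 kPa

Effective surcharge at the founding depth q = γ·D_f = 16.2 × 1.6 = 25.92 kPa.
q_ult = c·N_c·s_c + q·N_q + 0.5·γ·B·N_γ·s_γ
     = 15 × 22.3 × 1.3 + 25.92 × 11.9 + 0.5 × 16.2 × 1.8 × 8 × 0.6
     = 434.85 + 308.45 + 69.984 = 813.28 kPa.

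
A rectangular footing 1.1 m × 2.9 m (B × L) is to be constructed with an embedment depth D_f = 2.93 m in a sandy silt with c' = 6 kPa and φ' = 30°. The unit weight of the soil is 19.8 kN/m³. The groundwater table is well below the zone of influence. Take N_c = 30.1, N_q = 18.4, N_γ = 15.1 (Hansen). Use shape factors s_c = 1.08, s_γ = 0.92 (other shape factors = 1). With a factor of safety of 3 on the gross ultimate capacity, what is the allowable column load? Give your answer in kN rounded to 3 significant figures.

Effective surcharge at the founding depth q = γ·D_f = 19.8 × 2.93 = 58.014 kPa.
q_ult = c·N_c·s_c + q·N_q + 0.5·γ·B·N_γ·s_γ
     = 6 × 30.1 × 1.08 + 58.014 × 18.4 + 0.5 × 19.8 × 1.1 × 15.1 × 0.92
     = 195.05 + 1067.5 + 151.28 = 1413.8 kPa.
Gross allowable pressure q_all = 1413.8 / 3 = 471.26 kPa.
Footing area = 3.19 m², so allowable column load = 471.26 × 3.19 = 1503.3 kN.

P_all ≈ 1500 kN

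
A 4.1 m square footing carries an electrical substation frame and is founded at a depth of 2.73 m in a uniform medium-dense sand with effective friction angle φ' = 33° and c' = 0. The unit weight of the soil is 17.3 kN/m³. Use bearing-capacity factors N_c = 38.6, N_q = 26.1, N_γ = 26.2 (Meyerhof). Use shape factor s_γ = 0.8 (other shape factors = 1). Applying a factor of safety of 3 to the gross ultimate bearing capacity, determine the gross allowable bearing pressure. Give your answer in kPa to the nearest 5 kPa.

Effective surcharge at the founding depth q = γ·D_f = 17.3 × 2.73 = 47.229 kPa.
q_ult = q·N_q + 0.5·γ·B·N_γ·s_γ
     = 47.229 × 26.1 + 0.5 × 17.3 × 4.1 × 26.2 × 0.8
     = 1232.7 + 743.35 = 1976 kPa.
q_all = q_ult / FS = 1976 / 3 = 658.67 kPa.

q_all ≈ 660 kPa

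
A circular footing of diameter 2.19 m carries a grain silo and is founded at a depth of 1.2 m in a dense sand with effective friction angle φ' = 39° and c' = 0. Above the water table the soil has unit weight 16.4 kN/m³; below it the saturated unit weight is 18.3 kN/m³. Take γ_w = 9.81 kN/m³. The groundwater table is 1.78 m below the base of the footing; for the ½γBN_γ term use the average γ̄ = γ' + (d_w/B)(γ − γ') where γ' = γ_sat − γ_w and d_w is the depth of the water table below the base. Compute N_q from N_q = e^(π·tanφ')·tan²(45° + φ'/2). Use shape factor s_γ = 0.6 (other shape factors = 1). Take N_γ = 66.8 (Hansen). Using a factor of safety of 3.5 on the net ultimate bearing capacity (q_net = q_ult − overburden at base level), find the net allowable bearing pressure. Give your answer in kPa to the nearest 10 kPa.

N_q = e^(π·tan39°)·tan²(64.5°) = 55.96.
q = γ·D_f = 16.4 × 1.2 = 19.68 kPa.
γ' = 8.49 kN/m³; averaging over the depth B below the base, γ̄ = γ' + (d_w/B)(γ − γ') = 14.919 kN/m³.
q·N_q = 19.68 × 55.957 = 1101.2 kPa
0.5·γ·B·N_γ·s_γ = 0.5 × 14.919 × 2.19 × 66.8 × 0.6 = 654.76 kPa
q_ult = 1101.2 + 654.76 = 1756 kPa.
q_net = 1756 − 19.68 = 1736.3 kPa.
q_all(net) = 1736.3 / 3.5 = 496.09 kPa.

q_all(net) ≈ 500 kPa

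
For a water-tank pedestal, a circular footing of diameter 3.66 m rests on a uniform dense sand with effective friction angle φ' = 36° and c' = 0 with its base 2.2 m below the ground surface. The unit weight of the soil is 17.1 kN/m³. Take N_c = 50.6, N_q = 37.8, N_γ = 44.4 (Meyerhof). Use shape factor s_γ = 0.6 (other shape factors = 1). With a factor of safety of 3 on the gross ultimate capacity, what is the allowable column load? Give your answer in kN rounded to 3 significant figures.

Overburden at base level: q = 17.1 × 2.2 = 37.62 kPa.
Surcharge term q·N_q = 37.62 × 37.8 = 1422 kPa; self-weight term 0.5·γ·B·N_γ·s_γ = 0.5 × 17.1 × 3.66 × 44.4 × 0.6 = 833.65 kPa.
q_ult = 1422 + 833.65 = 2255.7 kPa.
Gross allowable pressure q_all = 2255.7 / 3 = 751.89 kPa.
Footing area = 10.5209 m², so allowable column load = 751.89 × 10.5209 = 7910.6 kN.

P_all ≈ 7910 kN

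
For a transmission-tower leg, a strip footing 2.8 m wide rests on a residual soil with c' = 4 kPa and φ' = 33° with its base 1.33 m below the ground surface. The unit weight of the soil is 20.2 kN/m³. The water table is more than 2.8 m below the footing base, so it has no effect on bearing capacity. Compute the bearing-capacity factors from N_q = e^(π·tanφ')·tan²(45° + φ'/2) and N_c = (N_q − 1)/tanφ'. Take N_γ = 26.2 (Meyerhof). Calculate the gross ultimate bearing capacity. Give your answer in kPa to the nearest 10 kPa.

q_ult ≈ 1600 kPa

tan33° = 0.6494, so N_q = e^(π×0.6494)·tan²(61.5°) = 7.692 × 3.392 = 26.09.
N_c = (26.09 − 1)/tan33° = 38.64.
Effective surcharge at the founding depth q = γ·D_f = 20.2 × 1.33 = 26.866 kPa.
q_ult = c·N_c + q·N_q + 0.5·γ·B·N_γ
     = 4 × 38.638 + 26.866 × 26.092 + 0.5 × 20.2 × 2.8 × 26.2
     = 154.55 + 700.99 + 740.94 = 1596.5 kPa.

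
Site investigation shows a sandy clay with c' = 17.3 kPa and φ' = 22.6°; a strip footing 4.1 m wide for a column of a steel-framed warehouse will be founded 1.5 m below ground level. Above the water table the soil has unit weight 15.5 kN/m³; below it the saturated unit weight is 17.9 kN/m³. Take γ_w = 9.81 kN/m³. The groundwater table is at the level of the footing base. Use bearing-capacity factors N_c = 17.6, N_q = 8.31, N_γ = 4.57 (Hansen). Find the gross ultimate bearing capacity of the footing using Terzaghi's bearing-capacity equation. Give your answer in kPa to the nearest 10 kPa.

q_ult ≈ 570 kPa

Effective surcharge at the founding depth q = γ·D_f = 15.5 × 1.5 = 23.25 kPa.
The water table coincides with the base, so in the self-weight term γ → γ' = 8.09 kN/m³.
q_ult = c·N_c + q·N_q + 0.5·γ·B·N_γ
     = 17.3 × 17.6 + 23.25 × 8.31 + 0.5 × 8.09 × 4.1 × 4.57
     = 304.48 + 193.21 + 75.791 = 573.48 kPa.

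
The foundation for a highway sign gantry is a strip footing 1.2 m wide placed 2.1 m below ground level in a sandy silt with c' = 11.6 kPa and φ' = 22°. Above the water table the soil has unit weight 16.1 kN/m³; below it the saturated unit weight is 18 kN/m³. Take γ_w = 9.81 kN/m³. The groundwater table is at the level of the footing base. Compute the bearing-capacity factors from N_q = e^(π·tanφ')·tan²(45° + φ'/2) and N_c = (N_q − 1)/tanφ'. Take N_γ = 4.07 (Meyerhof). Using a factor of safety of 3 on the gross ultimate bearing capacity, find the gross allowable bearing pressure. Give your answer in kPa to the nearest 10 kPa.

N_q = e^(π·tan22°)·tan²(56°) = 7.82; N_c = (N_q − 1)/tanφ' = 16.88.
q = γ·D_f = 16.1 × 2.1 = 33.81 kPa.
For the ½γBN_γ term take γ' = 18 − 9.81 = 8.19 kN/m³ (soil below base is submerged).
c·N_c = 11.6 × 16.883 = 195.84 kPa
q·N_q = 33.81 × 7.8211 = 264.43 kPa
0.5·γ·B·N_γ = 0.5 × 8.19 × 1.2 × 4.07 = 20 kPa
q_ult = 195.84 + 264.43 + 20 = 480.27 kPa.
q_all = 480.27 / 3 = 160.09 kPa.

q_all ≈ 160 kPa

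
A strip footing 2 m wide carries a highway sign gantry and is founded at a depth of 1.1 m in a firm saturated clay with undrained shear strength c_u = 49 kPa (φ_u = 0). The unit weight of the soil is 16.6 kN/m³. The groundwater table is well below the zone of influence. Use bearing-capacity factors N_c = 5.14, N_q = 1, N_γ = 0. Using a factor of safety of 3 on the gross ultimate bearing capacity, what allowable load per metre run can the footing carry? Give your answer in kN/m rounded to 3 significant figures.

Overburden at base level: q = 16.6 × 1.1 = 18.26 kPa.
Cohesion term c·N_c = 49 × 5.14 = 251.86 kPa; surcharge term q·N_q = 18.26 × 1 = 18.26 kPa.
q_ult = 251.86 + 18.26 = 270.12 kPa.
Gross allowable pressure q_all = 270.12 / 3 = 90.04 kPa.
Allowable wall load = q_all × B = 90.04 × 2 = 180.08 kN per metre run.

≈ 180 kN/m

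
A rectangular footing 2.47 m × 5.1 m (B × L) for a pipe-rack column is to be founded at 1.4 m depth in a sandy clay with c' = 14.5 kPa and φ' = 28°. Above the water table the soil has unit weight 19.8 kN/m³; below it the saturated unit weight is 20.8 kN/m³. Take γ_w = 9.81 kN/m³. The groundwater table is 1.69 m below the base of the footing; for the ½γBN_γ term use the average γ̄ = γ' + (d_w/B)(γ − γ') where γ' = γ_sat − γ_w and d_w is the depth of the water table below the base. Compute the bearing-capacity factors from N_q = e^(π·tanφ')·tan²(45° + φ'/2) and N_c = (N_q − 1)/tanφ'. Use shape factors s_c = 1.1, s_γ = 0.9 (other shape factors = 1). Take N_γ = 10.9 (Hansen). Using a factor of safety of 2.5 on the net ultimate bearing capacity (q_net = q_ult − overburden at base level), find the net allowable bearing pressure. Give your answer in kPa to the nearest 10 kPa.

q_all(net) ≈ 400 kPa

N_q = e^(π·tan28°)·tan²(59°) = 14.72; N_c = (N_q − 1)/tanφ' = 25.8.
q = γ·D_f = 19.8 × 1.4 = 27.72 kPa.
γ' = 10.99 kN/m³; averaging over the depth B below the base, γ̄ = γ' + (d_w/B)(γ − γ') = 17.018 kN/m³.
c·N_c·s_c = 14.5 × 25.803 × 1.1 = 411.56 kPa
q·N_q = 27.72 × 14.72 = 408.04 kPa
0.5·γ·B·N_γ·s_γ = 0.5 × 17.018 × 2.47 × 10.9 × 0.9 = 206.18 kPa
q_ult = 411.56 + 408.04 + 206.18 = 1025.8 kPa.
q_net = 1025.8 − 27.72 = 998.06 kPa.
q_all(net) = 998.06 / 2.5 = 399.22 kPa.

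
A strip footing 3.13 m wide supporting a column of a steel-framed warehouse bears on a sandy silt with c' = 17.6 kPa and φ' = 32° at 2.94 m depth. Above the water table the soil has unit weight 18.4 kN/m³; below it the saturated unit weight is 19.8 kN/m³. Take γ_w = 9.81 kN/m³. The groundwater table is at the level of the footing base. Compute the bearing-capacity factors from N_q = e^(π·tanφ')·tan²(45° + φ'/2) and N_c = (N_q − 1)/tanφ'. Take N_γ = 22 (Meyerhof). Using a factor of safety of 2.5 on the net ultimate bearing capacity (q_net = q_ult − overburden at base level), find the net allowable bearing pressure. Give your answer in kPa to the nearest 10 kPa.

N_q = e^(π·tan32°)·tan²(61°) = 23.18; N_c = (N_q − 1)/tanφ' = 35.49.
Overburden at base level: q = 18.4 × 2.94 = 54.096 kPa.
Below the base the soil is submerged, so the ½γBN_γ term uses γ' = 19.8 − 9.81 = 9.99 kN/m³.
Cohesion term c·N_c = 17.6 × 35.49 = 624.63 kPa; surcharge term q·N_q = 54.096 × 23.177 = 1253.8 kPa; self-weight term 0.5·γ·B·N_γ = 0.5 × 9.99 × 3.13 × 22 = 343.96 kPa.
q_ult = 624.63 + 1253.8 + 343.96 = 2222.4 kPa.
q_net = 2222.4 − 54.096 = 2168.3 kPa.
q_all(net) = 2168.3 / 2.5 = 867.3 kPa.

q_all(net) ≈ 870 kPa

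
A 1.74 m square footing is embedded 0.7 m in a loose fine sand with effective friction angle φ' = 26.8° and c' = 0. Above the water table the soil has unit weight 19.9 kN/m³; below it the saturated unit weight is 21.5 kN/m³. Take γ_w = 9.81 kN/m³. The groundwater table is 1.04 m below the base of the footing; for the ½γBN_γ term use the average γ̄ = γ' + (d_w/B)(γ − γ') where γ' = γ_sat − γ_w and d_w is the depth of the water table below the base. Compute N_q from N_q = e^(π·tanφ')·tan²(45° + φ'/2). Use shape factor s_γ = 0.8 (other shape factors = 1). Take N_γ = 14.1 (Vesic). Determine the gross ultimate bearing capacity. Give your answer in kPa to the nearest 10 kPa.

tan26.8° = 0.5051, so N_q = e^(π×0.5051)·tan²(58.4°) = 4.889 × 2.642 = 12.92.
Effective surcharge at the founding depth q = γ·D_f = 19.9 × 0.7 = 13.93 kPa.
With d_w = 1.04 m < B, γ̄ = 11.69 + (1.04/1.74) × (19.9 − 11.69) = 16.597 kN/m³.
q_ult = q·N_q + 0.5·γ·B·N_γ·s_γ
     = 13.93 × 12.917 + 0.5 × 16.597 × 1.74 × 14.1 × 0.8
     = 179.93 + 162.88 = 342.81 kPa.

q_ult ≈ 340 kPa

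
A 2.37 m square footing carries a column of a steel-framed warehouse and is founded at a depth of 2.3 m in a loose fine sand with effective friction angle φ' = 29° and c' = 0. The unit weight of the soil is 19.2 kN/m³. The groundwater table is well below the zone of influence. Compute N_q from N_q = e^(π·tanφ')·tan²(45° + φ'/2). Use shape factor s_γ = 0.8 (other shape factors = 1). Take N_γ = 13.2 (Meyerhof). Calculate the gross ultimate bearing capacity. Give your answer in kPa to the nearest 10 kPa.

q_ult ≈ 970 kPa

tan29° = 0.5543, so N_q = e^(π×0.5543)·tan²(59.5°) = 5.705 × 2.882 = 16.44.
Effective surcharge at the founding depth q = γ·D_f = 19.2 × 2.3 = 44.16 kPa.
q_ult = q·N_q + 0.5·γ·B·N_γ·s_γ
     = 44.16 × 16.443 + 0.5 × 19.2 × 2.37 × 13.2 × 0.8
     = 726.14 + 240.26 = 966.4 kPa.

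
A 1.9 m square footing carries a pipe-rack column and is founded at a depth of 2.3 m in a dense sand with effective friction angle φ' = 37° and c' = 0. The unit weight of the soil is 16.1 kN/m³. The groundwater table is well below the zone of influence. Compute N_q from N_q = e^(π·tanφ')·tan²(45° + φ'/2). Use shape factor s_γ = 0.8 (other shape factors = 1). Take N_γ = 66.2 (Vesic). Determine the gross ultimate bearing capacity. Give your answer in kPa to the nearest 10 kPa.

tan37° = 0.7536, so N_q = e^(π×0.7536)·tan²(63.5°) = 10.669 × 4.023 = 42.92.
Overburden at base level: q = 16.1 × 2.3 = 37.03 kPa.
Surcharge term q·N_q = 37.03 × 42.92 = 1589.3 kPa; self-weight term 0.5·γ·B·N_γ·s_γ = 0.5 × 16.1 × 1.9 × 66.2 × 0.8 = 810.02 kPa.
q_ult = 1589.3 + 810.02 = 2399.3 kPa.

q_ult ≈ 2400 kPa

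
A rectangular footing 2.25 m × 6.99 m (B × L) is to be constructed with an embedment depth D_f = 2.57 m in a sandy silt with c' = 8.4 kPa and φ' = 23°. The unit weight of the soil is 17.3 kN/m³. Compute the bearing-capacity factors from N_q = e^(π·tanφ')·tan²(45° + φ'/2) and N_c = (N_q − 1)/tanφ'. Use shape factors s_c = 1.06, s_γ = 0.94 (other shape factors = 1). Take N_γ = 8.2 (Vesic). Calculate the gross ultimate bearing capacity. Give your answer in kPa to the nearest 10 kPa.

tan23° = 0.4245, so N_q = e^(π×0.4245)·tan²(56.5°) = 3.794 × 2.283 = 8.66.
N_c = (8.66 − 1)/tan23° = 18.05.
Overburden at base level: q = 17.3 × 2.57 = 44.461 kPa.
Cohesion term c·N_c·s_c = 8.4 × 18.049 × 1.06 = 160.71 kPa; surcharge term q·N_q = 44.461 × 8.6612 = 385.09 kPa; self-weight term 0.5·γ·B·N_γ·s_γ = 0.5 × 17.3 × 2.25 × 8.2 × 0.94 = 150.02 kPa.
q_ult = 160.71 + 385.09 + 150.02 = 695.81 kPa.

q_ult ≈ 700 kPa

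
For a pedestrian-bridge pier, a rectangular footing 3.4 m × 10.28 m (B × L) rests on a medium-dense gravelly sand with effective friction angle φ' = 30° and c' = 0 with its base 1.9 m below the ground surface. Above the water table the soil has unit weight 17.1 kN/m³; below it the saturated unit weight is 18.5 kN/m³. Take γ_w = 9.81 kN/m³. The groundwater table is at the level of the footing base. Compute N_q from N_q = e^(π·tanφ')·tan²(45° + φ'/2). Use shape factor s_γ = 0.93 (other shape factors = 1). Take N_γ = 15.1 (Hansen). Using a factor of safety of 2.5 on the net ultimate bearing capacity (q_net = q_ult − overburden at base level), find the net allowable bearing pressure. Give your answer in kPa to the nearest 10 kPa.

q_all(net) ≈ 310 kPa

N_q = e^(π·tan30°)·tan²(60°) = 18.4.
q = γ·D_f = 17.1 × 1.9 = 32.49 kPa.
For the ½γBN_γ term take γ' = 18.5 − 9.81 = 8.69 kN/m³ (soil below base is submerged).
q·N_q = 32.49 × 18.401 = 597.85 kPa
0.5·γ·B·N_γ·s_γ = 0.5 × 8.69 × 3.4 × 15.1 × 0.93 = 207.46 kPa
q_ult = 597.85 + 207.46 = 805.31 kPa.
q_net = 805.31 − 32.49 = 772.82 kPa.
q_all(net) = 772.82 / 2.5 = 309.13 kPa.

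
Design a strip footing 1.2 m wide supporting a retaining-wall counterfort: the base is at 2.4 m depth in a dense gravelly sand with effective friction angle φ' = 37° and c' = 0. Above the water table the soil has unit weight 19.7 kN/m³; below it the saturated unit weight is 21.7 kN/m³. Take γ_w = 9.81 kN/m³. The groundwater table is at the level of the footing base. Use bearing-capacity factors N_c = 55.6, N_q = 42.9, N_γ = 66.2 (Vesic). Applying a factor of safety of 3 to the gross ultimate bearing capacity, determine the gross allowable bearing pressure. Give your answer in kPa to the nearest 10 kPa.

q = γ·D_f = 19.7 × 2.4 = 47.28 kPa.
For the ½γBN_γ term take γ' = 21.7 − 9.81 = 11.89 kN/m³ (soil below base is submerged).
q·N_q = 47.28 × 42.9 = 2028.3 kPa
0.5·γ·B·N_γ = 0.5 × 11.89 × 1.2 × 66.2 = 472.27 kPa
q_ult = 2028.3 + 472.27 = 2500.6 kPa.
q_all = q_ult / FS = 2500.6 / 3 = 833.53 kPa.

q_all ≈ 830 kPa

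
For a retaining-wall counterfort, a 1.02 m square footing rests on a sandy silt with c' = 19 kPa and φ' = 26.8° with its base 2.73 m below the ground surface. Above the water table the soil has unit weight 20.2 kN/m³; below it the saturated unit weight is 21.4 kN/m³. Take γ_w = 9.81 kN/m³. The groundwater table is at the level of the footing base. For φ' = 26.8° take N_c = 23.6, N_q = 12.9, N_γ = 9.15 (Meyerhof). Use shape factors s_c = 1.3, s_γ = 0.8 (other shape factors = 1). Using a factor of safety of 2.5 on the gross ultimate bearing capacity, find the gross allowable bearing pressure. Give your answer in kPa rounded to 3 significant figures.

Overburden at base level: q = 20.2 × 2.73 = 55.146 kPa.
Below the base the soil is submerged, so the ½γBN_γ term uses γ' = 21.4 − 9.81 = 11.59 kN/m³.
Cohesion term c·N_c·s_c = 19 × 23.6 × 1.3 = 582.92 kPa; surcharge term q·N_q = 55.146 × 12.9 = 711.38 kPa; self-weight term 0.5·γ·B·N_γ·s_γ = 0.5 × 11.59 × 1.02 × 9.15 × 0.8 = 43.268 kPa.
q_ult = 582.92 + 711.38 + 43.268 = 1337.6 kPa.
q_all = 1337.6 / 2.5 = 535.03 kPa.

q_all ≈ 535 kPa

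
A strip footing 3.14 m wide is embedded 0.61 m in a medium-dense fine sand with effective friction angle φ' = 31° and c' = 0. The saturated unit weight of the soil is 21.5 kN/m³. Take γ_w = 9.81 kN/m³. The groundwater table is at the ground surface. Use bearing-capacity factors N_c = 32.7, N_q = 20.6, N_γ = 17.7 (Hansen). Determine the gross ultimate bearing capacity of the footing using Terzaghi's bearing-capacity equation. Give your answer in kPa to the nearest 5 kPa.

q_ult ≈ 470 kPa

With the water table at the surface the whole profile is submerged: γ' = 21.5 − 9.81 = 11.69 kN/m³, so q = γ'·D_f = 7.1309 kPa; the same γ' applies in the ½γBN_γ term.
q_ult = q·N_q + 0.5·γ·B·N_γ
     = 7.1309 × 20.6 + 0.5 × 11.69 × 3.14 × 17.7
     = 146.9 + 324.85 = 471.75 kPa.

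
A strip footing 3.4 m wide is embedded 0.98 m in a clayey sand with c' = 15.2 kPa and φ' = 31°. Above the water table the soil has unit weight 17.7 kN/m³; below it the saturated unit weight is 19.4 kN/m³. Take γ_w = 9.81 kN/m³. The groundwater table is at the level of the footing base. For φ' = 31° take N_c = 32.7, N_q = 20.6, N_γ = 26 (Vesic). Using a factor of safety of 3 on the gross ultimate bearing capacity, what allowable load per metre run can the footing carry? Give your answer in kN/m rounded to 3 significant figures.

≈ 1450 kN/m

q = γ·D_f = 17.7 × 0.98 = 17.346 kPa.
For the ½γBN_γ term take γ' = 19.4 − 9.81 = 9.59 kN/m³ (soil below base is submerged).
c·N_c = 15.2 × 32.7 = 497.04 kPa
q·N_q = 17.346 × 20.6 = 357.33 kPa
0.5·γ·B·N_γ = 0.5 × 9.59 × 3.4 × 26 = 423.88 kPa
q_ult = 497.04 + 357.33 + 423.88 = 1278.2 kPa.
Gross allowable pressure q_all = 1278.2 / 3 = 426.08 kPa.
Allowable wall load = q_all × B = 426.08 × 3.4 = 1448.7 kN per metre run.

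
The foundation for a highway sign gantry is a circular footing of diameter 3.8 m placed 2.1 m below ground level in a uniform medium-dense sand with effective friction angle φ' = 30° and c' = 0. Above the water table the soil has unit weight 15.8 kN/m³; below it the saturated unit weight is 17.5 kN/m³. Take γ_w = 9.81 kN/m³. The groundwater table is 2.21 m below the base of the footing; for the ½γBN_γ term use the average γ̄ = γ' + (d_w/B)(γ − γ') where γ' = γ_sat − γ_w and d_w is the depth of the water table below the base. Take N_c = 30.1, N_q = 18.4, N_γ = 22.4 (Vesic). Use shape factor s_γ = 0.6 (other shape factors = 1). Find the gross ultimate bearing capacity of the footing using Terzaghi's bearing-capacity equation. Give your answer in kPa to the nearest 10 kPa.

Overburden at base level: q = 15.8 × 2.1 = 33.18 kPa.
The water table is 2.21 m below the base (< B = 3.8 m), so the ½γBN_γ term uses γ̄ = γ' + (d_w/B)(γ − γ') = 7.69 + (2.21/3.8)(15.8 − 7.69) = 12.407 kN/m³.
Surcharge term q·N_q = 33.18 × 18.4 = 610.51 kPa; self-weight term 0.5·γ·B·N_γ·s_γ = 0.5 × 12.407 × 3.8 × 22.4 × 0.6 = 316.82 kPa.
q_ult = 610.51 + 316.82 = 927.33 kPa.

q_ult ≈ 930 kPa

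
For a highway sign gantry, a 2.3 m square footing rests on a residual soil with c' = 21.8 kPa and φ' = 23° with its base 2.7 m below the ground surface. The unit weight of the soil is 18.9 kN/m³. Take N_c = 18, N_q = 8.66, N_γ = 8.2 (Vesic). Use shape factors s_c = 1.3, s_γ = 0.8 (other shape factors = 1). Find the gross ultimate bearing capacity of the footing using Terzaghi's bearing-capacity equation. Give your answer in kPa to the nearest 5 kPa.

Effective surcharge at the founding depth q = γ·D_f = 18.9 × 2.7 = 51.03 kPa.
q_ult = c·N_c·s_c + q·N_q + 0.5·γ·B·N_γ·s_γ
     = 21.8 × 18 × 1.3 + 51.03 × 8.66 + 0.5 × 18.9 × 2.3 × 8.2 × 0.8
     = 510.12 + 441.92 + 142.58 = 1094.6 kPa.

q_ult ≈ 1095 kPa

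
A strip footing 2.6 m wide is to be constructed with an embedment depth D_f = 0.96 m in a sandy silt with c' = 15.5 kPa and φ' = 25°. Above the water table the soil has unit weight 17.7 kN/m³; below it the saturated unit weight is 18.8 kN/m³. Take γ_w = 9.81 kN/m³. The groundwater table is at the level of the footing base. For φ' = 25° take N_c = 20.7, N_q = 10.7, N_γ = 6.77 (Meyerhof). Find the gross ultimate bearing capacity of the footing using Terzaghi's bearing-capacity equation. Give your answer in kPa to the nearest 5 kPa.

q_ult ≈ 580 kPa

Overburden at base level: q = 17.7 × 0.96 = 16.992 kPa.
Below the base the soil is submerged, so the ½γBN_γ term uses γ' = 18.8 − 9.81 = 8.99 kN/m³.
Cohesion term c·N_c = 15.5 × 20.7 = 320.85 kPa; surcharge term q·N_q = 16.992 × 10.7 = 181.81 kPa; self-weight term 0.5·γ·B·N_γ = 0.5 × 8.99 × 2.6 × 6.77 = 79.121 kPa.
q_ult = 320.85 + 181.81 + 79.121 = 581.79 kPa.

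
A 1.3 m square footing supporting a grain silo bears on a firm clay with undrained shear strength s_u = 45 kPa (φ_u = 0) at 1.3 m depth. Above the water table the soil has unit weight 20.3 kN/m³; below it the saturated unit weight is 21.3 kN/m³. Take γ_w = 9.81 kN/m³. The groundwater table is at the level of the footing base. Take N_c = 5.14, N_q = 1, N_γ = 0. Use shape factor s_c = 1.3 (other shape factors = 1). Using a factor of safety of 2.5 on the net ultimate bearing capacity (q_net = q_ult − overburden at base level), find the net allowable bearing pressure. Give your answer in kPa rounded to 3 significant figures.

q_all(net) ≈ 120 kPa

q = γ·D_f = 20.3 × 1.3 = 26.39 kPa.
c·N_c·s_c = 45 × 5.14 × 1.3 = 300.69 kPa
q·N_q = 26.39 × 1 = 26.39 kPa
q_ult = 300.69 + 26.39 = 327.08 kPa.
q_net = 327.08 − 26.39 = 300.69 kPa.
q_all(net) = 300.69 / 2.5 = 120.28 kPa.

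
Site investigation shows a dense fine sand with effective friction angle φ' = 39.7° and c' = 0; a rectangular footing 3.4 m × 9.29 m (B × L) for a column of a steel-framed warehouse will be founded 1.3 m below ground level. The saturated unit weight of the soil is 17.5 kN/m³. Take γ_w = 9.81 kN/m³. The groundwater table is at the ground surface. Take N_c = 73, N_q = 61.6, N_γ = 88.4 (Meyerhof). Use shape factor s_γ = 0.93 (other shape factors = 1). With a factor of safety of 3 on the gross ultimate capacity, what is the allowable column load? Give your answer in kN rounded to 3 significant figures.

γ' = 17.5 − 9.81 = 7.69 kN/m³ (submerged throughout). q = 7.69 × 1.3 = 9.997 kPa; the same γ' applies in the ½γBN_γ term.
q·N_q = 9.997 × 61.6 = 615.82 kPa
0.5·γ·B·N_γ·s_γ = 0.5 × 7.69 × 3.4 × 88.4 × 0.93 = 1074.8 kPa
q_ult = 615.82 + 1074.8 = 1690.6 kPa.
Gross allowable pressure q_all = 1690.6 / 3 = 563.52 kPa.
Footing area = 31.586 m², so allowable column load = 563.52 × 31.586 = 17799 kN.

P_all ≈ 17800 kN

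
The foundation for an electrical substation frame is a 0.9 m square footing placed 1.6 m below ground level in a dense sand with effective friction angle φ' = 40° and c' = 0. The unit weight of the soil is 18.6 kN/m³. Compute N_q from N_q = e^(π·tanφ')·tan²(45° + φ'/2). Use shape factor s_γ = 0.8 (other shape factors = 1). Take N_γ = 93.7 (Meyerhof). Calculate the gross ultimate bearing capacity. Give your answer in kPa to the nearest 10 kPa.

q_ult ≈ 2540 kPa

tan40° = 0.8391, so N_q = e^(π×0.8391)·tan²(65°) = 13.959 × 4.599 = 64.2.
Effective surcharge at the founding depth q = γ·D_f = 18.6 × 1.6 = 29.76 kPa.
q_ult = q·N_q + 0.5·γ·B·N_γ·s_γ
     = 29.76 × 64.195 + 0.5 × 18.6 × 0.9 × 93.7 × 0.8
     = 1910.4 + 627.42 = 2537.9 kPa.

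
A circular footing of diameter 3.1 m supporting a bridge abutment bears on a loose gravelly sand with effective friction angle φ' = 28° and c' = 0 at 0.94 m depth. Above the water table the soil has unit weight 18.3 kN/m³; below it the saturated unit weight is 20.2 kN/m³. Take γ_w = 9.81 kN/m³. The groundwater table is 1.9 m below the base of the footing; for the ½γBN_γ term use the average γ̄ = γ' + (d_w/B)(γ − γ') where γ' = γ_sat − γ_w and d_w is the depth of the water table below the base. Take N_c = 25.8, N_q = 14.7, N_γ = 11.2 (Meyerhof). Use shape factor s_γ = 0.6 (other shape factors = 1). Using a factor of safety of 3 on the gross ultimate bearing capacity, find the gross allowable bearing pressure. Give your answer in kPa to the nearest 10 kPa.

q = γ·D_f = 18.3 × 0.94 = 17.202 kPa.
γ' = 10.39 kN/m³; averaging over the depth B below the base, γ̄ = γ' + (d_w/B)(γ − γ') = 15.238 kN/m³.
q·N_q = 17.202 × 14.7 = 252.87 kPa
0.5·γ·B·N_γ·s_γ = 0.5 × 15.238 × 3.1 × 11.2 × 0.6 = 158.72 kPa
q_ult = 252.87 + 158.72 = 411.59 kPa.
q_all = 411.59 / 3 = 137.2 kPa.

q_all ≈ 140 kPa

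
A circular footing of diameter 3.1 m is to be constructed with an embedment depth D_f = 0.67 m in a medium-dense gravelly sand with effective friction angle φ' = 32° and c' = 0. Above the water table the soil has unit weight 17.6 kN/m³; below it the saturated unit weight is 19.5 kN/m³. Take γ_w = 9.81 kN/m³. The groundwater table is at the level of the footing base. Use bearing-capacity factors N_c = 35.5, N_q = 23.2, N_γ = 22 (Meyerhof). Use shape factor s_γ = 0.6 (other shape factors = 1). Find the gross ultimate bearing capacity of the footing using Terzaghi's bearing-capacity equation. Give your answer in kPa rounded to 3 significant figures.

Overburden at base level: q = 17.6 × 0.67 = 11.792 kPa.
Below the base the soil is submerged, so the ½γBN_γ term uses γ' = 19.5 − 9.81 = 9.69 kN/m³.
Surcharge term q·N_q = 11.792 × 23.2 = 273.57 kPa; self-weight term 0.5·γ·B·N_γ·s_γ = 0.5 × 9.69 × 3.1 × 22 × 0.6 = 198.26 kPa.
q_ult = 273.57 + 198.26 = 471.83 kPa.

q_ult ≈ 472 kPa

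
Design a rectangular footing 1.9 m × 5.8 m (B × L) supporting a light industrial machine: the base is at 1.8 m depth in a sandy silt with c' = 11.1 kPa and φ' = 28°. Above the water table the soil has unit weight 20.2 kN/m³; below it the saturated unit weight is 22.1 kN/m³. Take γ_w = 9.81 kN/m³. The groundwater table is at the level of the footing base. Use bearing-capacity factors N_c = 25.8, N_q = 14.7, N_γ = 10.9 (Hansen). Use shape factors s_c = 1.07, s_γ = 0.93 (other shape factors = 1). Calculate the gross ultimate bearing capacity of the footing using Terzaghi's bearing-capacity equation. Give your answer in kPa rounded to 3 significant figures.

q_ult ≈ 959 kPa

Overburden at base level: q = 20.2 × 1.8 = 36.36 kPa.
Below the base the soil is submerged, so the ½γBN_γ term uses γ' = 22.1 − 9.81 = 12.29 kN/m³.
Cohesion term c·N_c·s_c = 11.1 × 25.8 × 1.07 = 306.43 kPa; surcharge term q·N_q = 36.36 × 14.7 = 534.49 kPa; self-weight term 0.5·γ·B·N_γ·s_γ = 0.5 × 12.29 × 1.9 × 10.9 × 0.93 = 118.35 kPa.
q_ult = 306.43 + 534.49 + 118.35 = 959.27 kPa.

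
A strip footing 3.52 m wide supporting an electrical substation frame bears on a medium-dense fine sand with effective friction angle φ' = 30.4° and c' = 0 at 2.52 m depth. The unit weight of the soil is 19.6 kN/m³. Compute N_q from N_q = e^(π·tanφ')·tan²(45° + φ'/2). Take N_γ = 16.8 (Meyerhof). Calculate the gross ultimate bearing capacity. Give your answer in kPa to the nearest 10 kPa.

tan30.4° = 0.5867, so N_q = e^(π×0.5867)·tan²(60.2°) = 6.316 × 3.049 = 19.26.
q = γ·D_f = 19.6 × 2.52 = 49.392 kPa.
q·N_q = 49.392 × 19.258 = 951.19 kPa
0.5·γ·B·N_γ = 0.5 × 19.6 × 3.52 × 16.8 = 579.53 kPa
q_ult = 951.19 + 579.53 = 1530.7 kPa.

q_ult ≈ 1530 kPa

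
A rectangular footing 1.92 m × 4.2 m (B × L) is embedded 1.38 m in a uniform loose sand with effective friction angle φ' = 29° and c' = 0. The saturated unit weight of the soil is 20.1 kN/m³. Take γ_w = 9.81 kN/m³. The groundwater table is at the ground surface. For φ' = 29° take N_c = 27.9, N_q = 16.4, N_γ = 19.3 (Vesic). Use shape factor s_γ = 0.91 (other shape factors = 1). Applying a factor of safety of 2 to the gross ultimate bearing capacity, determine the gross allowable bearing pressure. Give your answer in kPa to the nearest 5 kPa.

q_all ≈ 205 kPa

With the water table at the surface the whole profile is submerged: γ' = 20.1 − 9.81 = 10.29 kN/m³, so q = γ'·D_f = 14.2 kPa; the same γ' applies in the ½γBN_γ term.
q_ult = q·N_q + 0.5·γ·B·N_γ·s_γ
     = 14.2 × 16.4 + 0.5 × 10.29 × 1.92 × 19.3 × 0.91
     = 232.88 + 173.49 = 406.38 kPa.
q_all = q_ult / FS = 406.38 / 2 = 203.19 kPa.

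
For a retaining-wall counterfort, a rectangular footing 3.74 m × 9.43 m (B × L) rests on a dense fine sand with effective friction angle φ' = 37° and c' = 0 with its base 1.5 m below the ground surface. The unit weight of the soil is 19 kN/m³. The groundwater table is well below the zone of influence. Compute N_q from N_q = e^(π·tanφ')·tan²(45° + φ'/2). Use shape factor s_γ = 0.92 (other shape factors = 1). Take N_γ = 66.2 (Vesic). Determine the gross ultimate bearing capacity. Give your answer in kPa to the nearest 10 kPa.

q_ult ≈ 3390 kPa

tan37° = 0.7536, so N_q = e^(π×0.7536)·tan²(63.5°) = 10.669 × 4.023 = 42.92.
q = γ·D_f = 19 × 1.5 = 28.5 kPa.
q·N_q = 28.5 × 42.92 = 1223.2 kPa
0.5·γ·B·N_γ·s_γ = 0.5 × 19 × 3.74 × 66.2 × 0.92 = 2163.9 kPa
q_ult = 1223.2 + 2163.9 = 3387.1 kPa.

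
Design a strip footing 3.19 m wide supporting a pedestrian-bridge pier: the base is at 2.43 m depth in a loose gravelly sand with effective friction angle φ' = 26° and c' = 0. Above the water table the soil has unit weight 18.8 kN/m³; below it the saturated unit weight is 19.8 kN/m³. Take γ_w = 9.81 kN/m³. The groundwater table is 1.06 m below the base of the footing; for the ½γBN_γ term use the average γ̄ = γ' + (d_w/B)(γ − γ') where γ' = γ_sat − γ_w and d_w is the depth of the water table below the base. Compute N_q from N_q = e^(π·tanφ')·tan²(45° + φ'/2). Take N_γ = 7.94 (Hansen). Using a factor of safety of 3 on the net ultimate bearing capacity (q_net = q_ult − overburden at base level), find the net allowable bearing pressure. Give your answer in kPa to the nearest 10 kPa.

N_q = e^(π·tan26°)·tan²(58°) = 11.85.
Overburden at base level: q = 18.8 × 2.43 = 45.684 kPa.
The water table is 1.06 m below the base (< B = 3.19 m), so the ½γBN_γ term uses γ̄ = γ' + (d_w/B)(γ − γ') = 9.99 + (1.06/3.19)(18.8 − 9.99) = 12.917 kN/m³.
Surcharge term q·N_q = 45.684 × 11.854 = 541.55 kPa; self-weight term 0.5·γ·B·N_γ = 0.5 × 12.917 × 3.19 × 7.94 = 163.59 kPa.
q_ult = 541.55 + 163.59 = 705.14 kPa.
q_net = 705.14 − 45.684 = 659.45 kPa.
q_all(net) = 659.45 / 3 = 219.82 kPa.

q_all(net) ≈ 220 kPa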